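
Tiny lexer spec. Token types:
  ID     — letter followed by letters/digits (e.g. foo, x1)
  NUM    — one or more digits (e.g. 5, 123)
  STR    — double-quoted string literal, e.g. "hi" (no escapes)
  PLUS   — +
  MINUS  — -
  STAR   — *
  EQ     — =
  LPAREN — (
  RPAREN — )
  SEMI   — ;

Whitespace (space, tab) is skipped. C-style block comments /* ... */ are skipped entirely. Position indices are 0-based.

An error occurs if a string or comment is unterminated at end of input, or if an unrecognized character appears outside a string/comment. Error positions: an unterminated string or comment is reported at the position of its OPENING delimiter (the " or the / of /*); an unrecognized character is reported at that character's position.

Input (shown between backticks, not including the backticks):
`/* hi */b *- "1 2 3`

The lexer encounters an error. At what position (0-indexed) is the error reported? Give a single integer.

Answer: 13

Derivation:
pos=0: enter COMMENT mode (saw '/*')
exit COMMENT mode (now at pos=8)
pos=8: emit ID 'b' (now at pos=9)
pos=10: emit STAR '*'
pos=11: emit MINUS '-'
pos=13: enter STRING mode
pos=13: ERROR — unterminated string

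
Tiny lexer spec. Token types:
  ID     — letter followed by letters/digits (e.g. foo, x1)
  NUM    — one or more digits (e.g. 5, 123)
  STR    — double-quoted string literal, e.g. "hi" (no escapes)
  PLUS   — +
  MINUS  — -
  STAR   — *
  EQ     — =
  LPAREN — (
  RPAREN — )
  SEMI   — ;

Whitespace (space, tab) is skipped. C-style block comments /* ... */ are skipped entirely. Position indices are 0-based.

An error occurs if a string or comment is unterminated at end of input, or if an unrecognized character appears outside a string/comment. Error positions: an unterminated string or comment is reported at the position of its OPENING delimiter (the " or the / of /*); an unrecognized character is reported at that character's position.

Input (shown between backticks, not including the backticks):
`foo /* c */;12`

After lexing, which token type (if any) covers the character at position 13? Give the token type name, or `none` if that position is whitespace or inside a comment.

Answer: NUM

Derivation:
pos=0: emit ID 'foo' (now at pos=3)
pos=4: enter COMMENT mode (saw '/*')
exit COMMENT mode (now at pos=11)
pos=11: emit SEMI ';'
pos=12: emit NUM '12' (now at pos=14)
DONE. 3 tokens: [ID, SEMI, NUM]
Position 13: char is '2' -> NUM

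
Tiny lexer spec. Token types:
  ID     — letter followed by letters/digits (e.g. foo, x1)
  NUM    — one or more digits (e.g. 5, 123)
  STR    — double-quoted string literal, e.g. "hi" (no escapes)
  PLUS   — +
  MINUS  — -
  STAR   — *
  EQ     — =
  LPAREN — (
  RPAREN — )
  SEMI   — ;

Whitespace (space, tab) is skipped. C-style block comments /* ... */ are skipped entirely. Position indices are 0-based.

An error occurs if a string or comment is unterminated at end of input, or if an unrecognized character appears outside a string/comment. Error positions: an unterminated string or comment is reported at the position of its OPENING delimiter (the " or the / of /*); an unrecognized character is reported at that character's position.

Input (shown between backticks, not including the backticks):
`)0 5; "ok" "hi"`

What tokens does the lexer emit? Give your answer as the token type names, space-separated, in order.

Answer: RPAREN NUM NUM SEMI STR STR

Derivation:
pos=0: emit RPAREN ')'
pos=1: emit NUM '0' (now at pos=2)
pos=3: emit NUM '5' (now at pos=4)
pos=4: emit SEMI ';'
pos=6: enter STRING mode
pos=6: emit STR "ok" (now at pos=10)
pos=11: enter STRING mode
pos=11: emit STR "hi" (now at pos=15)
DONE. 6 tokens: [RPAREN, NUM, NUM, SEMI, STR, STR]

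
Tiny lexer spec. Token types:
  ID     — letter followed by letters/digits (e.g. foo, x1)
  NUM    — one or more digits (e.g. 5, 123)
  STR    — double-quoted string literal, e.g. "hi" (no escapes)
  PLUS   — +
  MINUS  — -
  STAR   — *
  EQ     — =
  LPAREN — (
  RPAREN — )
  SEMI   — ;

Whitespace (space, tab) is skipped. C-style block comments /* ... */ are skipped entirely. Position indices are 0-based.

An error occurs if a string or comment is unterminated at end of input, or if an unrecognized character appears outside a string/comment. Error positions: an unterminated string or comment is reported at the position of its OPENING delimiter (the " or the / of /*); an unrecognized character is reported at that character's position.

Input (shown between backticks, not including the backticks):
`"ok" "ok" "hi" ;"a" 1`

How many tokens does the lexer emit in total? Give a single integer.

pos=0: enter STRING mode
pos=0: emit STR "ok" (now at pos=4)
pos=5: enter STRING mode
pos=5: emit STR "ok" (now at pos=9)
pos=10: enter STRING mode
pos=10: emit STR "hi" (now at pos=14)
pos=15: emit SEMI ';'
pos=16: enter STRING mode
pos=16: emit STR "a" (now at pos=19)
pos=20: emit NUM '1' (now at pos=21)
DONE. 6 tokens: [STR, STR, STR, SEMI, STR, NUM]

Answer: 6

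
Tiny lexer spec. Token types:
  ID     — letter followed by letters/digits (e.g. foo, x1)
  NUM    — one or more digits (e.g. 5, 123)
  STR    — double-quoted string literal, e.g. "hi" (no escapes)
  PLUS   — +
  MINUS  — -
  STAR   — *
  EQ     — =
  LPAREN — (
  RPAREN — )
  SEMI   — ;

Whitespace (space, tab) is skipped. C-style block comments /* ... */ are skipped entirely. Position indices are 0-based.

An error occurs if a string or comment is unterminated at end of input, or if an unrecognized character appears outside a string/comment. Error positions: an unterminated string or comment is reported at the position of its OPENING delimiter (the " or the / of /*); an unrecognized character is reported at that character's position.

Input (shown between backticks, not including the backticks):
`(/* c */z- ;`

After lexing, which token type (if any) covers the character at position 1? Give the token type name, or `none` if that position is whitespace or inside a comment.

pos=0: emit LPAREN '('
pos=1: enter COMMENT mode (saw '/*')
exit COMMENT mode (now at pos=8)
pos=8: emit ID 'z' (now at pos=9)
pos=9: emit MINUS '-'
pos=11: emit SEMI ';'
DONE. 4 tokens: [LPAREN, ID, MINUS, SEMI]
Position 1: char is '/' -> none

Answer: none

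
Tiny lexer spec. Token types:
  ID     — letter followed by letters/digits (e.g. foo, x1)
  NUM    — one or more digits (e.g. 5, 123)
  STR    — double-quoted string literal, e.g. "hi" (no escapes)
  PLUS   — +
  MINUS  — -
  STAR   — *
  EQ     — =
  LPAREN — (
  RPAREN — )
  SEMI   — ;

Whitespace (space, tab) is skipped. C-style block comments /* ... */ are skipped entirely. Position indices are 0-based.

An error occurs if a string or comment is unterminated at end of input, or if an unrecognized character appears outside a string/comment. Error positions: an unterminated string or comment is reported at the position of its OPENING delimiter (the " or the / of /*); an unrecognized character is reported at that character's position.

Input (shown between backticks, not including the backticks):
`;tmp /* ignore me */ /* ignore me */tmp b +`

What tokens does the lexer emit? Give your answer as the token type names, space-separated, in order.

pos=0: emit SEMI ';'
pos=1: emit ID 'tmp' (now at pos=4)
pos=5: enter COMMENT mode (saw '/*')
exit COMMENT mode (now at pos=20)
pos=21: enter COMMENT mode (saw '/*')
exit COMMENT mode (now at pos=36)
pos=36: emit ID 'tmp' (now at pos=39)
pos=40: emit ID 'b' (now at pos=41)
pos=42: emit PLUS '+'
DONE. 5 tokens: [SEMI, ID, ID, ID, PLUS]

Answer: SEMI ID ID ID PLUS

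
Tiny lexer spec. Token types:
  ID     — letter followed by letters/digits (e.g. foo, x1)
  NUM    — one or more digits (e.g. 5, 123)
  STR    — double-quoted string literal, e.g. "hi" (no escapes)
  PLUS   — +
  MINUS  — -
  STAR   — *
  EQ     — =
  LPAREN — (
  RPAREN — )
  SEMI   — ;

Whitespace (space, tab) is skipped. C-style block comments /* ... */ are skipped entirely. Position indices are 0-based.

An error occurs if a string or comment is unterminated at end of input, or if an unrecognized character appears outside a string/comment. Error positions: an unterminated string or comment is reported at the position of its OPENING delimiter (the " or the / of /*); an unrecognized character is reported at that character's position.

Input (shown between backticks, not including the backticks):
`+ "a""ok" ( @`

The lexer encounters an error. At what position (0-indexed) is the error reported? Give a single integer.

pos=0: emit PLUS '+'
pos=2: enter STRING mode
pos=2: emit STR "a" (now at pos=5)
pos=5: enter STRING mode
pos=5: emit STR "ok" (now at pos=9)
pos=10: emit LPAREN '('
pos=12: ERROR — unrecognized char '@'

Answer: 12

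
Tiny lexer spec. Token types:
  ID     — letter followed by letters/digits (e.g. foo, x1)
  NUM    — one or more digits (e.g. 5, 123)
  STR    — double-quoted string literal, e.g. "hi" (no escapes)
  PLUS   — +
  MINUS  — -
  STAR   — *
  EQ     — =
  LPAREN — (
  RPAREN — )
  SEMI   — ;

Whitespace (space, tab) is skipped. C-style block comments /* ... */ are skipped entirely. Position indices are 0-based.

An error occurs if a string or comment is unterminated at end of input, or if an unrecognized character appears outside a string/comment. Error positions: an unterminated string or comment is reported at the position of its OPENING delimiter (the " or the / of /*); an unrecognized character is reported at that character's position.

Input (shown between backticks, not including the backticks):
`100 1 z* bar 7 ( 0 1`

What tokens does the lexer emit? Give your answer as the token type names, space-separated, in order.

pos=0: emit NUM '100' (now at pos=3)
pos=4: emit NUM '1' (now at pos=5)
pos=6: emit ID 'z' (now at pos=7)
pos=7: emit STAR '*'
pos=9: emit ID 'bar' (now at pos=12)
pos=13: emit NUM '7' (now at pos=14)
pos=15: emit LPAREN '('
pos=17: emit NUM '0' (now at pos=18)
pos=19: emit NUM '1' (now at pos=20)
DONE. 9 tokens: [NUM, NUM, ID, STAR, ID, NUM, LPAREN, NUM, NUM]

Answer: NUM NUM ID STAR ID NUM LPAREN NUM NUM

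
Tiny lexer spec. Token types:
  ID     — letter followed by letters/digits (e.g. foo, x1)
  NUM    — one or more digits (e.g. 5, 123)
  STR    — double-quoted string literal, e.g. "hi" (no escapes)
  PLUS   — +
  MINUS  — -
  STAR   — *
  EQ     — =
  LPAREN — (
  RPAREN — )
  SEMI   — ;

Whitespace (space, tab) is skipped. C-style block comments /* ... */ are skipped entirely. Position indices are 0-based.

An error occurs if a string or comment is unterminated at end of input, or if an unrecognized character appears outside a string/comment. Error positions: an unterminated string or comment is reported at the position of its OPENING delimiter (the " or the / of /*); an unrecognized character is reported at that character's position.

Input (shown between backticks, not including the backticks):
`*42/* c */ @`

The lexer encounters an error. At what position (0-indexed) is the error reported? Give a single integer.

Answer: 11

Derivation:
pos=0: emit STAR '*'
pos=1: emit NUM '42' (now at pos=3)
pos=3: enter COMMENT mode (saw '/*')
exit COMMENT mode (now at pos=10)
pos=11: ERROR — unrecognized char '@'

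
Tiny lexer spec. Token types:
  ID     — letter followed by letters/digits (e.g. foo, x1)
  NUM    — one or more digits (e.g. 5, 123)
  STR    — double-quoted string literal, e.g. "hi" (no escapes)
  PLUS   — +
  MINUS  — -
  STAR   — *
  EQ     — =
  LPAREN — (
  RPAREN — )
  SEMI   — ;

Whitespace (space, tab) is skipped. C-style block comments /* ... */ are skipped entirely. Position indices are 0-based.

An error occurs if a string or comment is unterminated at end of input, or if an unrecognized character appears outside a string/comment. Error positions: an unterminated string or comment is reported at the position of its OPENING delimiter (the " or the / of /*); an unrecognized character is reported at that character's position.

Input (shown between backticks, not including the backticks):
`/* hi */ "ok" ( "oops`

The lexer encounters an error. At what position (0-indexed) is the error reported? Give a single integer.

pos=0: enter COMMENT mode (saw '/*')
exit COMMENT mode (now at pos=8)
pos=9: enter STRING mode
pos=9: emit STR "ok" (now at pos=13)
pos=14: emit LPAREN '('
pos=16: enter STRING mode
pos=16: ERROR — unterminated string

Answer: 16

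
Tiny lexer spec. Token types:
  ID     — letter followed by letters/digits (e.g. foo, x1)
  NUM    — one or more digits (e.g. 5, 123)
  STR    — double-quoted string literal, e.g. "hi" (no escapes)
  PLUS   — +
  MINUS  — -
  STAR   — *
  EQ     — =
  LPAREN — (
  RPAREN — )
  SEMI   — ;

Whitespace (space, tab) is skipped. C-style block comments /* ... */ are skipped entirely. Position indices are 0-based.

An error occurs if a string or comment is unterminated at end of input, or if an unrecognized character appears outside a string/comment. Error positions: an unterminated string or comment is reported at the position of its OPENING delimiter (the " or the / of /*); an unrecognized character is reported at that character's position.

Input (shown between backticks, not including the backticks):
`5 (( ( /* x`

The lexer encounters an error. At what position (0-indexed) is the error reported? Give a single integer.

Answer: 7

Derivation:
pos=0: emit NUM '5' (now at pos=1)
pos=2: emit LPAREN '('
pos=3: emit LPAREN '('
pos=5: emit LPAREN '('
pos=7: enter COMMENT mode (saw '/*')
pos=7: ERROR — unterminated comment (reached EOF)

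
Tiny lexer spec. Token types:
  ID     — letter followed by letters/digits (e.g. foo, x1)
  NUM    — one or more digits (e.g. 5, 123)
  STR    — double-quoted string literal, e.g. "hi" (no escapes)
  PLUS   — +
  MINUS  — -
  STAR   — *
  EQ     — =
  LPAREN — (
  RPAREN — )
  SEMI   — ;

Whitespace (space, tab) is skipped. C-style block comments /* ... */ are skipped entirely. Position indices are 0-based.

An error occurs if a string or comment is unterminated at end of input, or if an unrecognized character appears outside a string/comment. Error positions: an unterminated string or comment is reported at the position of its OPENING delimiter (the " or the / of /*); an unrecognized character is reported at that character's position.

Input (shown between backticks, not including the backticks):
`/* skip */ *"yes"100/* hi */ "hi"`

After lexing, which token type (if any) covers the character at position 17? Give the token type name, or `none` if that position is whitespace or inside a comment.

Answer: NUM

Derivation:
pos=0: enter COMMENT mode (saw '/*')
exit COMMENT mode (now at pos=10)
pos=11: emit STAR '*'
pos=12: enter STRING mode
pos=12: emit STR "yes" (now at pos=17)
pos=17: emit NUM '100' (now at pos=20)
pos=20: enter COMMENT mode (saw '/*')
exit COMMENT mode (now at pos=28)
pos=29: enter STRING mode
pos=29: emit STR "hi" (now at pos=33)
DONE. 4 tokens: [STAR, STR, NUM, STR]
Position 17: char is '1' -> NUM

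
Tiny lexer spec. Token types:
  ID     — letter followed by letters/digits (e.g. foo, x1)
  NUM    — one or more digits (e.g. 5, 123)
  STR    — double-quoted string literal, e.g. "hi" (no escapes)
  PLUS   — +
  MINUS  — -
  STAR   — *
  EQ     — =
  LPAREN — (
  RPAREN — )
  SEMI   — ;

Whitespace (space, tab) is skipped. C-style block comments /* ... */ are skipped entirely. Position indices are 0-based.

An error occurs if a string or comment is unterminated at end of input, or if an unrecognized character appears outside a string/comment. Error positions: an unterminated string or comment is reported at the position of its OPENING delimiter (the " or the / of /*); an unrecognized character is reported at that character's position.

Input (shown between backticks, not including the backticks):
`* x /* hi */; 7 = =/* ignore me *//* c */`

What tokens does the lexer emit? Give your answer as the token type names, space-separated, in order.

pos=0: emit STAR '*'
pos=2: emit ID 'x' (now at pos=3)
pos=4: enter COMMENT mode (saw '/*')
exit COMMENT mode (now at pos=12)
pos=12: emit SEMI ';'
pos=14: emit NUM '7' (now at pos=15)
pos=16: emit EQ '='
pos=18: emit EQ '='
pos=19: enter COMMENT mode (saw '/*')
exit COMMENT mode (now at pos=34)
pos=34: enter COMMENT mode (saw '/*')
exit COMMENT mode (now at pos=41)
DONE. 6 tokens: [STAR, ID, SEMI, NUM, EQ, EQ]

Answer: STAR ID SEMI NUM EQ EQ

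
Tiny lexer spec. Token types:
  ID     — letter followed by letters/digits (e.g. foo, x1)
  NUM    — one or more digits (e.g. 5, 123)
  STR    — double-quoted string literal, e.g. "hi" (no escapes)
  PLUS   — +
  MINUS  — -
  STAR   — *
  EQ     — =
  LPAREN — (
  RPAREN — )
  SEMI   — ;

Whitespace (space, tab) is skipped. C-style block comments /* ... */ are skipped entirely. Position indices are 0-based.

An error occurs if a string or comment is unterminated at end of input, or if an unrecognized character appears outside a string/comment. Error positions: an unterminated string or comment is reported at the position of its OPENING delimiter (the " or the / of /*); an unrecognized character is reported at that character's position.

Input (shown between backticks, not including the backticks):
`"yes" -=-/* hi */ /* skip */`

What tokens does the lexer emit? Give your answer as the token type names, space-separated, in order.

pos=0: enter STRING mode
pos=0: emit STR "yes" (now at pos=5)
pos=6: emit MINUS '-'
pos=7: emit EQ '='
pos=8: emit MINUS '-'
pos=9: enter COMMENT mode (saw '/*')
exit COMMENT mode (now at pos=17)
pos=18: enter COMMENT mode (saw '/*')
exit COMMENT mode (now at pos=28)
DONE. 4 tokens: [STR, MINUS, EQ, MINUS]

Answer: STR MINUS EQ MINUS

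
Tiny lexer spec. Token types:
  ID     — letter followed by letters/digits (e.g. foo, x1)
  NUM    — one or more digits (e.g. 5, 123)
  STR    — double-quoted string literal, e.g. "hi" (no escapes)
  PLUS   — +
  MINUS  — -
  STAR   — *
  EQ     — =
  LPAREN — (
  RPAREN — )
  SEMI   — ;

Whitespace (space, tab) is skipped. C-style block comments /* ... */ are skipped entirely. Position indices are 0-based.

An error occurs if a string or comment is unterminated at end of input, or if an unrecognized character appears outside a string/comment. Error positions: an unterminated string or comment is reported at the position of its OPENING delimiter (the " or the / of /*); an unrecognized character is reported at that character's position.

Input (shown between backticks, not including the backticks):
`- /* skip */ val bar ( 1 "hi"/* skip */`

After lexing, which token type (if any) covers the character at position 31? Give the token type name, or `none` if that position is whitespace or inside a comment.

Answer: none

Derivation:
pos=0: emit MINUS '-'
pos=2: enter COMMENT mode (saw '/*')
exit COMMENT mode (now at pos=12)
pos=13: emit ID 'val' (now at pos=16)
pos=17: emit ID 'bar' (now at pos=20)
pos=21: emit LPAREN '('
pos=23: emit NUM '1' (now at pos=24)
pos=25: enter STRING mode
pos=25: emit STR "hi" (now at pos=29)
pos=29: enter COMMENT mode (saw '/*')
exit COMMENT mode (now at pos=39)
DONE. 6 tokens: [MINUS, ID, ID, LPAREN, NUM, STR]
Position 31: char is ' ' -> none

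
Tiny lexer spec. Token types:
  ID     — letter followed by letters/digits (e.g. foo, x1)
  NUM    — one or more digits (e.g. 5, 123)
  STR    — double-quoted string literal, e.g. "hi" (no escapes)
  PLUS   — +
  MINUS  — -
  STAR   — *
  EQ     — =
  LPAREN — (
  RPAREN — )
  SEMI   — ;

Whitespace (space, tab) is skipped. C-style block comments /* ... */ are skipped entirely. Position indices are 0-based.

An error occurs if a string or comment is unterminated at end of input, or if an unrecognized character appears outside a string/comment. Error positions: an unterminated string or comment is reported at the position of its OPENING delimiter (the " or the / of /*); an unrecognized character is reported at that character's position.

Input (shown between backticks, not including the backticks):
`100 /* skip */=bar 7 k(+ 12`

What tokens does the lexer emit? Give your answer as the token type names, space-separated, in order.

pos=0: emit NUM '100' (now at pos=3)
pos=4: enter COMMENT mode (saw '/*')
exit COMMENT mode (now at pos=14)
pos=14: emit EQ '='
pos=15: emit ID 'bar' (now at pos=18)
pos=19: emit NUM '7' (now at pos=20)
pos=21: emit ID 'k' (now at pos=22)
pos=22: emit LPAREN '('
pos=23: emit PLUS '+'
pos=25: emit NUM '12' (now at pos=27)
DONE. 8 tokens: [NUM, EQ, ID, NUM, ID, LPAREN, PLUS, NUM]

Answer: NUM EQ ID NUM ID LPAREN PLUS NUM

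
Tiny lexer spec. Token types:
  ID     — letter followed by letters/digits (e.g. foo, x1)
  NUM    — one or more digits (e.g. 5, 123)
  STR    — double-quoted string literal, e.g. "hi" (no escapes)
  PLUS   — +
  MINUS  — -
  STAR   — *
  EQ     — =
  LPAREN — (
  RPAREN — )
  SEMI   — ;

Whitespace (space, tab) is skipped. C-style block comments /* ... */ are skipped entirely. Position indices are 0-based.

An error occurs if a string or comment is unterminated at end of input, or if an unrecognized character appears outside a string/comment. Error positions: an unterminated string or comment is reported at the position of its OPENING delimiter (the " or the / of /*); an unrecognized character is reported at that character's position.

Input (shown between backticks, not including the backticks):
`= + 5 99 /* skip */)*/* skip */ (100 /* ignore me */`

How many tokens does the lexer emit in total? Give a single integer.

Answer: 8

Derivation:
pos=0: emit EQ '='
pos=2: emit PLUS '+'
pos=4: emit NUM '5' (now at pos=5)
pos=6: emit NUM '99' (now at pos=8)
pos=9: enter COMMENT mode (saw '/*')
exit COMMENT mode (now at pos=19)
pos=19: emit RPAREN ')'
pos=20: emit STAR '*'
pos=21: enter COMMENT mode (saw '/*')
exit COMMENT mode (now at pos=31)
pos=32: emit LPAREN '('
pos=33: emit NUM '100' (now at pos=36)
pos=37: enter COMMENT mode (saw '/*')
exit COMMENT mode (now at pos=52)
DONE. 8 tokens: [EQ, PLUS, NUM, NUM, RPAREN, STAR, LPAREN, NUM]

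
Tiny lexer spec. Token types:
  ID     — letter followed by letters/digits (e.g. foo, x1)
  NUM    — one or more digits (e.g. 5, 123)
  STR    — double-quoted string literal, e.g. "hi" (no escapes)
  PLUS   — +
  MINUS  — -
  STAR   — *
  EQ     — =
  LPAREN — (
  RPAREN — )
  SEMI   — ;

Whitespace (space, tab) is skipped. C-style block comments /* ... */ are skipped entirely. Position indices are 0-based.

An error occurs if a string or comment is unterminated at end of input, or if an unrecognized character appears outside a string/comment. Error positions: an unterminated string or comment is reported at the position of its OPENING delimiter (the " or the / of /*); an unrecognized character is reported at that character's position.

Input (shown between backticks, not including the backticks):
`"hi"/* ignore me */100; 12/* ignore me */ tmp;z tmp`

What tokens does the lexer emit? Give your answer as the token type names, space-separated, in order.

Answer: STR NUM SEMI NUM ID SEMI ID ID

Derivation:
pos=0: enter STRING mode
pos=0: emit STR "hi" (now at pos=4)
pos=4: enter COMMENT mode (saw '/*')
exit COMMENT mode (now at pos=19)
pos=19: emit NUM '100' (now at pos=22)
pos=22: emit SEMI ';'
pos=24: emit NUM '12' (now at pos=26)
pos=26: enter COMMENT mode (saw '/*')
exit COMMENT mode (now at pos=41)
pos=42: emit ID 'tmp' (now at pos=45)
pos=45: emit SEMI ';'
pos=46: emit ID 'z' (now at pos=47)
pos=48: emit ID 'tmp' (now at pos=51)
DONE. 8 tokens: [STR, NUM, SEMI, NUM, ID, SEMI, ID, ID]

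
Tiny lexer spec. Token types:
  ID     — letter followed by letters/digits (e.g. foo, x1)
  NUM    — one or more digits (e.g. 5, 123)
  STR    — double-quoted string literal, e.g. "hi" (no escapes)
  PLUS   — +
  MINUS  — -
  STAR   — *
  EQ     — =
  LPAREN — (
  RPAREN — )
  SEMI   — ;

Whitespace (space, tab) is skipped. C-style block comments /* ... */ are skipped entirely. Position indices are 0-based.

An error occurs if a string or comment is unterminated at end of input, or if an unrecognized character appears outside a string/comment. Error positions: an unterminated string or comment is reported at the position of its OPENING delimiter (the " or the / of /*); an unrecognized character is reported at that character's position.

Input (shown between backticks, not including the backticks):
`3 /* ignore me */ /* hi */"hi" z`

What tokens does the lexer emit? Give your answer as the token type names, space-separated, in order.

pos=0: emit NUM '3' (now at pos=1)
pos=2: enter COMMENT mode (saw '/*')
exit COMMENT mode (now at pos=17)
pos=18: enter COMMENT mode (saw '/*')
exit COMMENT mode (now at pos=26)
pos=26: enter STRING mode
pos=26: emit STR "hi" (now at pos=30)
pos=31: emit ID 'z' (now at pos=32)
DONE. 3 tokens: [NUM, STR, ID]

Answer: NUM STR ID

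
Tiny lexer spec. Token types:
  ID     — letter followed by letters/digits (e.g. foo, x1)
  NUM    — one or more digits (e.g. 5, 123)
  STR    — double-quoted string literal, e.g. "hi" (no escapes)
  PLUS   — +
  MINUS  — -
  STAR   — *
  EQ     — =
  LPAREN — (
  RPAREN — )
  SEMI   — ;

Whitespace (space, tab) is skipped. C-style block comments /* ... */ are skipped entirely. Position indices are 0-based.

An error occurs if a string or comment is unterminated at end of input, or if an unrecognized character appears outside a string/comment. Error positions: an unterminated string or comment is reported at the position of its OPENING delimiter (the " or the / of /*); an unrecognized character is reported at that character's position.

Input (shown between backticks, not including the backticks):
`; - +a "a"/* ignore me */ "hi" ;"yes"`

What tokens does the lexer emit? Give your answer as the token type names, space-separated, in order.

pos=0: emit SEMI ';'
pos=2: emit MINUS '-'
pos=4: emit PLUS '+'
pos=5: emit ID 'a' (now at pos=6)
pos=7: enter STRING mode
pos=7: emit STR "a" (now at pos=10)
pos=10: enter COMMENT mode (saw '/*')
exit COMMENT mode (now at pos=25)
pos=26: enter STRING mode
pos=26: emit STR "hi" (now at pos=30)
pos=31: emit SEMI ';'
pos=32: enter STRING mode
pos=32: emit STR "yes" (now at pos=37)
DONE. 8 tokens: [SEMI, MINUS, PLUS, ID, STR, STR, SEMI, STR]

Answer: SEMI MINUS PLUS ID STR STR SEMI STR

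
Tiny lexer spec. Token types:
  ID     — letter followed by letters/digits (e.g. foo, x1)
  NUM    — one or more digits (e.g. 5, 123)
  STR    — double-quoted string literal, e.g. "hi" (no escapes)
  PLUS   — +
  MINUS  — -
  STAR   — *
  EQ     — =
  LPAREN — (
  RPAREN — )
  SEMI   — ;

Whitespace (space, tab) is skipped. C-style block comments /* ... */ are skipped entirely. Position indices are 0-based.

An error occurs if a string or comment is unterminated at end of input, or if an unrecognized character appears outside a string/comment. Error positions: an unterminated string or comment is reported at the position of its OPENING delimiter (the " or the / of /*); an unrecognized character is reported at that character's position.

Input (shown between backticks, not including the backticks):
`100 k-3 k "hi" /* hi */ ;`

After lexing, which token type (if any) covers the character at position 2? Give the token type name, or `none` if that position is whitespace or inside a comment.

pos=0: emit NUM '100' (now at pos=3)
pos=4: emit ID 'k' (now at pos=5)
pos=5: emit MINUS '-'
pos=6: emit NUM '3' (now at pos=7)
pos=8: emit ID 'k' (now at pos=9)
pos=10: enter STRING mode
pos=10: emit STR "hi" (now at pos=14)
pos=15: enter COMMENT mode (saw '/*')
exit COMMENT mode (now at pos=23)
pos=24: emit SEMI ';'
DONE. 7 tokens: [NUM, ID, MINUS, NUM, ID, STR, SEMI]
Position 2: char is '0' -> NUM

Answer: NUM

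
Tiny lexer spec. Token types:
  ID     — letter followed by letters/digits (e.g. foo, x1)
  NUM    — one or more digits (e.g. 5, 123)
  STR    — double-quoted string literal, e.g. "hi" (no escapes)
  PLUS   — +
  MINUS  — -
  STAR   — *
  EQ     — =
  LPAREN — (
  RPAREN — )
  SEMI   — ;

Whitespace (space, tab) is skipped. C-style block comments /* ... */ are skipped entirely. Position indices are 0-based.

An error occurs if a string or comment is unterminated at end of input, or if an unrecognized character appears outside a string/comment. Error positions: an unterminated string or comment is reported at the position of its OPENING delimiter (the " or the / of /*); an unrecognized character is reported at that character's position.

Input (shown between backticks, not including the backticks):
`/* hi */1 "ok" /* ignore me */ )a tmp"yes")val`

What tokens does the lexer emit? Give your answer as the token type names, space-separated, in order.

Answer: NUM STR RPAREN ID ID STR RPAREN ID

Derivation:
pos=0: enter COMMENT mode (saw '/*')
exit COMMENT mode (now at pos=8)
pos=8: emit NUM '1' (now at pos=9)
pos=10: enter STRING mode
pos=10: emit STR "ok" (now at pos=14)
pos=15: enter COMMENT mode (saw '/*')
exit COMMENT mode (now at pos=30)
pos=31: emit RPAREN ')'
pos=32: emit ID 'a' (now at pos=33)
pos=34: emit ID 'tmp' (now at pos=37)
pos=37: enter STRING mode
pos=37: emit STR "yes" (now at pos=42)
pos=42: emit RPAREN ')'
pos=43: emit ID 'val' (now at pos=46)
DONE. 8 tokens: [NUM, STR, RPAREN, ID, ID, STR, RPAREN, ID]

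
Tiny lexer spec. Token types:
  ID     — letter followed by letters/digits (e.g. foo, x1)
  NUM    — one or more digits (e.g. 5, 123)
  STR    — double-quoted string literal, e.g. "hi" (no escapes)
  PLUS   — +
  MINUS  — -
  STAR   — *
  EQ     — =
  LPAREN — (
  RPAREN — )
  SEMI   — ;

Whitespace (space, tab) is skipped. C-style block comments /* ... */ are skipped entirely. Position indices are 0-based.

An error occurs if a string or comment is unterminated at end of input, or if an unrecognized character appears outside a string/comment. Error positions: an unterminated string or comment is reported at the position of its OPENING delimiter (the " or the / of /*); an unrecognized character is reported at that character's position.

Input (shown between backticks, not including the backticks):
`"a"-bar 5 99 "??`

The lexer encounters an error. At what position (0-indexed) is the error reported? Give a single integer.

pos=0: enter STRING mode
pos=0: emit STR "a" (now at pos=3)
pos=3: emit MINUS '-'
pos=4: emit ID 'bar' (now at pos=7)
pos=8: emit NUM '5' (now at pos=9)
pos=10: emit NUM '99' (now at pos=12)
pos=13: enter STRING mode
pos=13: ERROR — unterminated string

Answer: 13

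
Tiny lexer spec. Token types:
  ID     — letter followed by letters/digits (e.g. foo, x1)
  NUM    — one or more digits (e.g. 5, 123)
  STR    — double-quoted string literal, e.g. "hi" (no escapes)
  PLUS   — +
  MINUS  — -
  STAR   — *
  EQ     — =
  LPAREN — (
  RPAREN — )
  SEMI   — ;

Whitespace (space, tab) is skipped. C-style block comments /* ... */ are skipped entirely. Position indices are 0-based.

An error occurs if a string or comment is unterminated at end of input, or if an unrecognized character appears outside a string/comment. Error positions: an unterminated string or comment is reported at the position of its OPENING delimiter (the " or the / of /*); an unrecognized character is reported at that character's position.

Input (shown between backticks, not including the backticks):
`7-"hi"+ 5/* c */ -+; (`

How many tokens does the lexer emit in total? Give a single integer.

pos=0: emit NUM '7' (now at pos=1)
pos=1: emit MINUS '-'
pos=2: enter STRING mode
pos=2: emit STR "hi" (now at pos=6)
pos=6: emit PLUS '+'
pos=8: emit NUM '5' (now at pos=9)
pos=9: enter COMMENT mode (saw '/*')
exit COMMENT mode (now at pos=16)
pos=17: emit MINUS '-'
pos=18: emit PLUS '+'
pos=19: emit SEMI ';'
pos=21: emit LPAREN '('
DONE. 9 tokens: [NUM, MINUS, STR, PLUS, NUM, MINUS, PLUS, SEMI, LPAREN]

Answer: 9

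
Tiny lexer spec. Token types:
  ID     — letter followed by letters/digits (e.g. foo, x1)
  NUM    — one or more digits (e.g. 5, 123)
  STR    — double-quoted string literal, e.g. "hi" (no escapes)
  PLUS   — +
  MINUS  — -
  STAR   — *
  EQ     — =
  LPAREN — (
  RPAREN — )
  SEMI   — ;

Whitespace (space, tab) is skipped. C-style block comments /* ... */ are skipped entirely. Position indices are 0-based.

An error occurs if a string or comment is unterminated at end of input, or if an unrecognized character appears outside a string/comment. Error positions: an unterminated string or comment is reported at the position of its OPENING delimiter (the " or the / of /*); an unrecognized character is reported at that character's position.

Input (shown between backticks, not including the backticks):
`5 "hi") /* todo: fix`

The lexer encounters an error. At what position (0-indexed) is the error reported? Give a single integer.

pos=0: emit NUM '5' (now at pos=1)
pos=2: enter STRING mode
pos=2: emit STR "hi" (now at pos=6)
pos=6: emit RPAREN ')'
pos=8: enter COMMENT mode (saw '/*')
pos=8: ERROR — unterminated comment (reached EOF)

Answer: 8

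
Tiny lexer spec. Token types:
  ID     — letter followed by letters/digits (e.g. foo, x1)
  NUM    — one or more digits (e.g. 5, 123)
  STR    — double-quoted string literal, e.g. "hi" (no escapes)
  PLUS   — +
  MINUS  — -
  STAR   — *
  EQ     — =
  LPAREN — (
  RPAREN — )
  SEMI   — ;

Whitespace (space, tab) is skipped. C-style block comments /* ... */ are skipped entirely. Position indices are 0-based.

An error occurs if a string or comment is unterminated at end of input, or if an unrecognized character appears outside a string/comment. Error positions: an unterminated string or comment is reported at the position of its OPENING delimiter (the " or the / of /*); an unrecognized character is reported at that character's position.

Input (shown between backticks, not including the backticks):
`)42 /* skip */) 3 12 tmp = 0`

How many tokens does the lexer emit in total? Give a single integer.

pos=0: emit RPAREN ')'
pos=1: emit NUM '42' (now at pos=3)
pos=4: enter COMMENT mode (saw '/*')
exit COMMENT mode (now at pos=14)
pos=14: emit RPAREN ')'
pos=16: emit NUM '3' (now at pos=17)
pos=18: emit NUM '12' (now at pos=20)
pos=21: emit ID 'tmp' (now at pos=24)
pos=25: emit EQ '='
pos=27: emit NUM '0' (now at pos=28)
DONE. 8 tokens: [RPAREN, NUM, RPAREN, NUM, NUM, ID, EQ, NUM]

Answer: 8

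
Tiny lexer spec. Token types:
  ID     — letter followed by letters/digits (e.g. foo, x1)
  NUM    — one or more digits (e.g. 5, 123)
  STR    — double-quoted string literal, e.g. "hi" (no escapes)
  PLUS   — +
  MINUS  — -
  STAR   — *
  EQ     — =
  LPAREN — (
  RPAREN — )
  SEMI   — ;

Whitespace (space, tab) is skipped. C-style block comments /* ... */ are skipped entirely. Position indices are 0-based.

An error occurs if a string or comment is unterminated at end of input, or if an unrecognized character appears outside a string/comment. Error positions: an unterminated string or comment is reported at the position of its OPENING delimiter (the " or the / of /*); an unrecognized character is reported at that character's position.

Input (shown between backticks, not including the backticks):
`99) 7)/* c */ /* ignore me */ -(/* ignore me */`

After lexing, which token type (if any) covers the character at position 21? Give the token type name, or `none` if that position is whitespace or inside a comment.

pos=0: emit NUM '99' (now at pos=2)
pos=2: emit RPAREN ')'
pos=4: emit NUM '7' (now at pos=5)
pos=5: emit RPAREN ')'
pos=6: enter COMMENT mode (saw '/*')
exit COMMENT mode (now at pos=13)
pos=14: enter COMMENT mode (saw '/*')
exit COMMENT mode (now at pos=29)
pos=30: emit MINUS '-'
pos=31: emit LPAREN '('
pos=32: enter COMMENT mode (saw '/*')
exit COMMENT mode (now at pos=47)
DONE. 6 tokens: [NUM, RPAREN, NUM, RPAREN, MINUS, LPAREN]
Position 21: char is 'r' -> none

Answer: none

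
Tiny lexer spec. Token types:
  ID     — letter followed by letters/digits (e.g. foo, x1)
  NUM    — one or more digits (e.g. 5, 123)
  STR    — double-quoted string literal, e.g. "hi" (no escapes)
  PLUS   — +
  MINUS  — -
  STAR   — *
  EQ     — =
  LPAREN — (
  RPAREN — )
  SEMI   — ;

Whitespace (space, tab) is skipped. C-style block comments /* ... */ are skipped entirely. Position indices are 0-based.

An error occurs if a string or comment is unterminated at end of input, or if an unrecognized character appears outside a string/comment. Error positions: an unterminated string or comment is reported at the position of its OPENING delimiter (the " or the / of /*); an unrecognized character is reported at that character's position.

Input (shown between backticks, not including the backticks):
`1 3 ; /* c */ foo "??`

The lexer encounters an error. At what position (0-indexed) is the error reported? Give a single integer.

Answer: 18

Derivation:
pos=0: emit NUM '1' (now at pos=1)
pos=2: emit NUM '3' (now at pos=3)
pos=4: emit SEMI ';'
pos=6: enter COMMENT mode (saw '/*')
exit COMMENT mode (now at pos=13)
pos=14: emit ID 'foo' (now at pos=17)
pos=18: enter STRING mode
pos=18: ERROR — unterminated string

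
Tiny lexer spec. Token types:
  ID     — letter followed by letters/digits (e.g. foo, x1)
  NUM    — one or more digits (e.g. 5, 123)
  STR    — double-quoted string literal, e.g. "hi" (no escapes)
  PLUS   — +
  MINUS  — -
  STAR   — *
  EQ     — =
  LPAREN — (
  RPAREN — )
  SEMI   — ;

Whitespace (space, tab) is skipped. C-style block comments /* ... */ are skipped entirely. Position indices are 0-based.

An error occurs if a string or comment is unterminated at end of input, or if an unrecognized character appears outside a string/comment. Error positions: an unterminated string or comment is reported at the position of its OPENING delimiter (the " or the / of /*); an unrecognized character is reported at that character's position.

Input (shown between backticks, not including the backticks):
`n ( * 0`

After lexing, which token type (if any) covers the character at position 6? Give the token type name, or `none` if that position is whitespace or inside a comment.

pos=0: emit ID 'n' (now at pos=1)
pos=2: emit LPAREN '('
pos=4: emit STAR '*'
pos=6: emit NUM '0' (now at pos=7)
DONE. 4 tokens: [ID, LPAREN, STAR, NUM]
Position 6: char is '0' -> NUM

Answer: NUM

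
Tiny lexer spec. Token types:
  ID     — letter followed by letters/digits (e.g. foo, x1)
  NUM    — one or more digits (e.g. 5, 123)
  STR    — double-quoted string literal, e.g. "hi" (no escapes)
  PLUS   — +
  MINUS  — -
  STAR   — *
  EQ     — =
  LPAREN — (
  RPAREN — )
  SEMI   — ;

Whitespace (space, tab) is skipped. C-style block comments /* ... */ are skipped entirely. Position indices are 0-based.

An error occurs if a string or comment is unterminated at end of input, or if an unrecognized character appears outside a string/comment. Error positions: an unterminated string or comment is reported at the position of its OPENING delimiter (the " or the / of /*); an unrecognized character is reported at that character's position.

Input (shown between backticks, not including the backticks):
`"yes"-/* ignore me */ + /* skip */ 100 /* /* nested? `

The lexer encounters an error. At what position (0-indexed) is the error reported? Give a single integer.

Answer: 39

Derivation:
pos=0: enter STRING mode
pos=0: emit STR "yes" (now at pos=5)
pos=5: emit MINUS '-'
pos=6: enter COMMENT mode (saw '/*')
exit COMMENT mode (now at pos=21)
pos=22: emit PLUS '+'
pos=24: enter COMMENT mode (saw '/*')
exit COMMENT mode (now at pos=34)
pos=35: emit NUM '100' (now at pos=38)
pos=39: enter COMMENT mode (saw '/*')
pos=39: ERROR — unterminated comment (reached EOF)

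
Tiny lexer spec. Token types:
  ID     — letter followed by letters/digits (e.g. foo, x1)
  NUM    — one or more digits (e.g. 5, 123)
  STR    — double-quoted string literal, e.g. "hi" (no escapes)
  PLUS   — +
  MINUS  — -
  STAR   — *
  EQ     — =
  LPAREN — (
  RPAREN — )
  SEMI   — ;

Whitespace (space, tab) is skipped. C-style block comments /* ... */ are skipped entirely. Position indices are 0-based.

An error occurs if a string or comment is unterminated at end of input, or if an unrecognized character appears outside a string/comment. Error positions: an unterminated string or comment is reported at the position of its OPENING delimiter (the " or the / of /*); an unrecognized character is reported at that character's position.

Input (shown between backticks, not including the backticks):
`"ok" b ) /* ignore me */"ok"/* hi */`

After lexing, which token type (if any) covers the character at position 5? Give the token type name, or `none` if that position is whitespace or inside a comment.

Answer: ID

Derivation:
pos=0: enter STRING mode
pos=0: emit STR "ok" (now at pos=4)
pos=5: emit ID 'b' (now at pos=6)
pos=7: emit RPAREN ')'
pos=9: enter COMMENT mode (saw '/*')
exit COMMENT mode (now at pos=24)
pos=24: enter STRING mode
pos=24: emit STR "ok" (now at pos=28)
pos=28: enter COMMENT mode (saw '/*')
exit COMMENT mode (now at pos=36)
DONE. 4 tokens: [STR, ID, RPAREN, STR]
Position 5: char is 'b' -> ID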